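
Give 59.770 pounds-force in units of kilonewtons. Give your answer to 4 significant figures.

1 lbf = 0.00444822 kN.
Then 59.770 × 0.00444822 ≈ 0.2659 kN.

0.2659 kN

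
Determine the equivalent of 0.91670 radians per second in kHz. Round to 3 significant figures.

0.000146 kilohertz

1 rad/s = 0.000159155 kHz.
0.91670 × 0.000159155 ≈ 0.000146 kHz.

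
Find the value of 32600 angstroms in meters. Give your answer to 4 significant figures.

3.260 × 10^-6 m

1 Å = 1.00000 × 10^-10 meters.
Thus 32600 × 1.00000 × 10^-10 ≈ 3.260 × 10^-6 m.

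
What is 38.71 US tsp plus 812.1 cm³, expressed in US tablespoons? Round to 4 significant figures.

67.82 US tbsp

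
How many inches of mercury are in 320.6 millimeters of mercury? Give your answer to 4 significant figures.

12.62 inches of mercury

1 mmHg = 0.0393701 inHg.
Then 320.6 × 0.0393701 ≈ 12.62 inHg.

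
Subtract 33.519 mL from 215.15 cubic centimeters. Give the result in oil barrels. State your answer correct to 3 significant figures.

215.15 cm³ = 0.00135325 bbl and 33.519 mL = 0.000210828 bbl.
0.00135325 − 0.000210828 ≈ 0.00114 bbl.

0.00114 bbl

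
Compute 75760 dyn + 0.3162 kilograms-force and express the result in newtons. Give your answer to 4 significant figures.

75760 dyn = 0.757600 N and 0.3162 kgf = 3.10086 N.
0.757600 + 3.10086 ≈ 3.858 N.

3.858 N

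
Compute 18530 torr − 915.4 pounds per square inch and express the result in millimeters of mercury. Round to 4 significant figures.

-28810 mmHg

18530 torr = 18530.0 mmHg and 915.4 psi = 47339.8 mmHg.
18530.0 − 47339.8 ≈ -28810 mmHg.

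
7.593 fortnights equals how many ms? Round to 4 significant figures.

9.184e+9 ms

1 fortnight = 1.20960e+9 ms.
7.593 × 1.20960e+9 ≈ 9.184e+9 ms.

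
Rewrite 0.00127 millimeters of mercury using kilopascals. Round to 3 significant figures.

1 mmHg = 0.133322 kilopascals.
So 0.00127 × 0.133322 ≈ 0.000169 kPa.

0.000169 kilopascals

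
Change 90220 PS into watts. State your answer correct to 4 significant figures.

6.636e+7 watts

1 metric horsepower = 735.499 watts.
90220 × 735.499 ≈ 6.636e+7 W.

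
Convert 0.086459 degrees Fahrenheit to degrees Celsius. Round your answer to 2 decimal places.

°C = (°F − 32) × 5/9.
Applying the formula gives -17.73 °C.

-17.73 degrees Celsius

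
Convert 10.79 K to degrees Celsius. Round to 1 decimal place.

K = °C + 273.15.
Applying the formula gives -262.4 °C.

-262.4 °C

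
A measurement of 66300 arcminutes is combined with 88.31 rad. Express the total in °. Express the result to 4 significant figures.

66300 arcmin = 1105.00 ° and 88.31 rad = 5059.79 °.
1105.00 + 5059.79 ≈ 6165 °.

6165 °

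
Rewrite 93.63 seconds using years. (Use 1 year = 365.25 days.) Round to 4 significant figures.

2.967 × 10^-6 years

1 s = 3.16881 × 10^-8 yr.
93.63 × 3.16881 × 10^-8 ≈ 2.967 × 10^-6 yr.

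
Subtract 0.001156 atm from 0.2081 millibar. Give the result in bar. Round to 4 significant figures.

0.2081 mbar = 0.000208100 bar and 0.001156 atm = 0.00117132 bar.
0.000208100 − 0.00117132 ≈ -0.0009632 bar.

-0.0009632 bar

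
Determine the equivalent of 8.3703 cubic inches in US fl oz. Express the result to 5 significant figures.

1 cubic inch = 0.554113 US fl oz.
8.3703 × 0.554113 ≈ 4.6381 US fl oz.

4.6381 US fl oz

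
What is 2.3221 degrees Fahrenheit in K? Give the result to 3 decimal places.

K = (°F + 459.67) × 5/9.
Applying the formula gives 256.662 K.

256.662 K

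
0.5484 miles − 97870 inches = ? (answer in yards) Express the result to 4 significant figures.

-1753 yards

0.5484 mi = 965.184 yd and 97870 in = 2718.61 yd.
965.184 − 2718.61 ≈ -1753 yd.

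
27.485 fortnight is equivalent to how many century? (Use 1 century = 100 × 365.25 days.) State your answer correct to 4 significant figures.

0.01053 century

1 fortnight = 0.000383299 century.
Then 27.485 × 0.000383299 ≈ 0.01053 century.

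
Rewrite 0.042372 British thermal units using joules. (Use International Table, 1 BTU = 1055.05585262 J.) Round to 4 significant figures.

1 BTU = 1055.056 J.
Then 0.042372 × 1055.056 ≈ 44.70 J.

44.70 J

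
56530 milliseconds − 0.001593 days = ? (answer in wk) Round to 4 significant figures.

56530 ms = 9.34689e-5 wk and 0.001593 d = 0.000227571 wk.
9.34689e-5 − 0.000227571 ≈ -0.0001341 wk.

-0.0001341 wk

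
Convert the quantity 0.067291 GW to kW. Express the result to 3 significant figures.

1 gigawatt = 1.00000e+6 kW.
So 0.067291 × 1.00000e+6 ≈ 67300 kW.

67300 kilowatts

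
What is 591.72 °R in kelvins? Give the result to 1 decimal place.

°R = K × 9/5.
Applying the formula gives 328.7 K.

328.7 K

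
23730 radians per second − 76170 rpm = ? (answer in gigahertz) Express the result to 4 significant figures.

2.507e-6 GHz

23730 rad/s = 3.77675e-6 GHz and 76170 rpm = 1.26950e-6 GHz.
3.77675e-6 − 1.26950e-6 ≈ 2.507e-6 GHz.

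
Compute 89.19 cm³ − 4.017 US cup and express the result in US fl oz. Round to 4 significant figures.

89.19 cm³ = 3.01587 US fl oz and 4.017 US cup = 32.1360 US fl oz.
3.01587 − 32.1360 ≈ -29.12 US fl oz.

-29.12 US fl oz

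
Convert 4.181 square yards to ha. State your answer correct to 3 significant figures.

1 square yard = 8.36127e-5 hectares.
4.181 × 8.36127e-5 ≈ 0.000350 ha.

0.000350 hectares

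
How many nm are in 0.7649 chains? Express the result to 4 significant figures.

1 chain = 2.01168 × 10^10 nanometers.
So 0.7649 × 2.01168 × 10^10 ≈ 1.539 × 10^10 nm.

1.539 × 10^10 nanometers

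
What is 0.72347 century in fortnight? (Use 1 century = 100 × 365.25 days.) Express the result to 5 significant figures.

1 century = 2608.93 fortnights.
0.72347 × 2608.93 ≈ 1887.5 fortnight.

1887.5 fortnight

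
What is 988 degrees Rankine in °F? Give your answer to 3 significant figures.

°R = °F + 459.67.
Applying the formula gives 528 °F.

528 °F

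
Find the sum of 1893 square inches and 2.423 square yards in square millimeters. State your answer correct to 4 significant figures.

1893 in² = 1.22129e+6 mm² and 2.423 yd² = 2.02594e+6 mm².
1.22129e+6 + 2.02594e+6 ≈ 3.247e+6 mm².

3.247e+6 mm²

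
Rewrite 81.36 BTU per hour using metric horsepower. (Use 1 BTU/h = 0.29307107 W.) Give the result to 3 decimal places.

0.032 PS

1 BTU per hour = 0.000398466 PS.
81.36 × 0.000398466 ≈ 0.032 PS.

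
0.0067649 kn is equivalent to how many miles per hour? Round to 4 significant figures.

0.007785 mph

1 kn = 1.15078 miles per hour.
Thus 0.0067649 × 1.15078 ≈ 0.007785 mph.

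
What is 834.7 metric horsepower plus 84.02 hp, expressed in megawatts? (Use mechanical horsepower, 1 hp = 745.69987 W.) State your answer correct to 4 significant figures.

834.7 PS = 0.613921 MW and 84.02 hp = 0.0626537 MW.
0.613921 + 0.0626537 ≈ 0.6766 MW.

0.6766 MW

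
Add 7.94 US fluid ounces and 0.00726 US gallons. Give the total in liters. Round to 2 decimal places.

0.26 L

7.94 US fl oz = 0.234814 L and 0.00726 US gal = 0.0274821 L.
0.234814 + 0.0274821 ≈ 0.26 L.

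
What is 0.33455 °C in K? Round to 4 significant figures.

273.5 K

K = °C + 273.15.
Applying the formula gives 273.5 K.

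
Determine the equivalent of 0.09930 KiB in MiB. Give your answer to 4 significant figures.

9.697 × 10^-5 mebibytes

1 KiB = 0.0009765625 mebibytes.
So 0.09930 × 0.0009765625 ≈ 9.697 × 10^-5 MiB.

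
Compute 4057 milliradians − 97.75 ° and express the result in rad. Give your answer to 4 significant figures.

2.351 radians

4057 mrad = 4.05700 rad and 97.75 ° = 1.70606 rad.
4.05700 − 1.70606 ≈ 2.351 rad.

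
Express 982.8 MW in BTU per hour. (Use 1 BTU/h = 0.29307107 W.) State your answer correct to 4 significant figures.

3.353 × 10^9 BTU/h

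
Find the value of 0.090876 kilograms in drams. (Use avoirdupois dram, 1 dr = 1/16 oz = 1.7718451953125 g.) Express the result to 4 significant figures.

51.29 drams

1 kilogram = 564.383 dr.
0.090876 × 564.383 ≈ 51.29 dr.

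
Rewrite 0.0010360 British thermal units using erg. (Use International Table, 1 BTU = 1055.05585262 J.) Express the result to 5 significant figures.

1 BTU = 1.05506e+10 ergs.
Thus 0.0010360 × 1.05506e+10 ≈ 1.0930e+7 erg.

1.0930e+7 erg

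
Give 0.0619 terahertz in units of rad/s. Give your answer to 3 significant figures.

3.89 × 10^11 rad/s

1 THz = 6.28319 × 10^12 radians per second.
0.0619 × 6.28319 × 10^12 ≈ 3.89 × 10^11 rad/s.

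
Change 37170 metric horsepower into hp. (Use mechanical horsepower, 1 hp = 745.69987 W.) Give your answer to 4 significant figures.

36660 hp

1 PS = 0.986320 hp.
Thus 37170 × 0.986320 ≈ 36660 hp.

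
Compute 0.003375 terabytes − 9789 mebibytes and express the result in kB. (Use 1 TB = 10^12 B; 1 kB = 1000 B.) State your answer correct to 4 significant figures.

-6.890e+6 kB

0.003375 TB = 3375000 kB and 9789 MiB = 1.026451e+7 kB.
3375000 − 1.026451e+7 ≈ -6.890e+6 kB.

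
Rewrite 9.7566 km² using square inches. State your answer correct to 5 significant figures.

1 square kilometer = 1.55000 × 10^9 in².
9.7566 × 1.55000 × 10^9 ≈ 1.5123 × 10^10 in².

1.5123 × 10^10 in²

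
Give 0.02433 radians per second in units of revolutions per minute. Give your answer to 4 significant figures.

1 rad/s = 9.54930 revolutions per minute.
0.02433 × 9.54930 ≈ 0.2323 rpm.

0.2323 rpm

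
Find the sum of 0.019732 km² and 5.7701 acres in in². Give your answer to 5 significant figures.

6.6778 × 10^7 in²

0.019732 km² = 3.058466 × 10^7 in² and 5.7701 acre = 3.619376 × 10^7 in².
3.058466 × 10^7 + 3.619376 × 10^7 ≈ 6.6778 × 10^7 in².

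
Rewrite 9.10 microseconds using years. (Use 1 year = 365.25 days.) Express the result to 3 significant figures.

1 μs = 3.16881 × 10^-14 yr.
9.10 × 3.16881 × 10^-14 ≈ 2.88 × 10^-13 yr.

2.88 × 10^-13 years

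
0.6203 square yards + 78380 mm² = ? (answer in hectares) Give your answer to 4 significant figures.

0.6203 yd² = 5.18650 × 10^-5 ha and 78380 mm² = 7.83800 × 10^-6 ha.
5.18650 × 10^-5 + 7.83800 × 10^-6 ≈ 5.970 × 10^-5 ha.

5.970 × 10^-5 ha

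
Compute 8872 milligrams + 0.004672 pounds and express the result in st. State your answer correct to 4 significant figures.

0.001731 stone

8872 mg = 0.00139710 st and 0.004672 lb = 0.000333714 st.
0.00139710 + 0.000333714 ≈ 0.001731 st.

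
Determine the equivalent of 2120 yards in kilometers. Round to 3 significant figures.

1 yard = 0.000914400 km.
Thus 2120 × 0.000914400 ≈ 1.94 km.

1.94 kilometers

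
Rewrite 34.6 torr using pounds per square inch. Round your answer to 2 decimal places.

1 torr = 0.0193368 psi.
34.6 × 0.0193368 ≈ 0.67 psi.

0.67 pounds per square inch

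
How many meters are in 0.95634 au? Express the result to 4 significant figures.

1.431e+11 meters

1 astronomical unit = 1.49598e+11 m.
So 0.95634 × 1.49598e+11 ≈ 1.431e+11 m.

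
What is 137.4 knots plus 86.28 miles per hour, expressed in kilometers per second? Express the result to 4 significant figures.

137.4 kn = 0.0706847 km/s and 86.28 mph = 0.0385706 km/s.
0.0706847 + 0.0385706 ≈ 0.1093 km/s.

0.1093 km/s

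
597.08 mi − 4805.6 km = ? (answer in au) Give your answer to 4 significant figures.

597.08 mi = 6.42327e-6 au and 4805.6 km = 3.21235e-5 au.
6.42327e-6 − 3.21235e-5 ≈ -2.570e-5 au.

-2.570e-5 au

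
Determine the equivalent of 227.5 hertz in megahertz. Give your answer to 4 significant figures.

1 Hz = 1.00000e-6 MHz.
Thus 227.5 × 1.00000e-6 ≈ 0.0002275 MHz.

0.0002275 MHz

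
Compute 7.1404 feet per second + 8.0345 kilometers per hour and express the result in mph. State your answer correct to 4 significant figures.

9.861 mph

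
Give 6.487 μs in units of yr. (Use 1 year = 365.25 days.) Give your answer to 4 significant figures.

1 μs = 3.16881e-14 yr.
6.487 × 3.16881e-14 ≈ 2.056e-13 yr.

2.056e-13 years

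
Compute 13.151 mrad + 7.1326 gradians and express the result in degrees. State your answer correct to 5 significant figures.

7.1728 degrees

13.151 mrad = 0.753497 ° and 7.1326 grad = 6.41934 °.
0.753497 + 6.41934 ≈ 7.1728 °.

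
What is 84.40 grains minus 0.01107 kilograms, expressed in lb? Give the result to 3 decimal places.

-0.012 lb

84.40 gr = 0.0120571 lb and 0.01107 kg = 0.0244052 lb.
0.0120571 − 0.0244052 ≈ -0.012 lb.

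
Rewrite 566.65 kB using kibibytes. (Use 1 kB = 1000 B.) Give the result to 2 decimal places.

1 kilobyte = 0.9765625 KiB.
566.65 × 0.9765625 ≈ 553.37 KiB.

553.37 kibibytes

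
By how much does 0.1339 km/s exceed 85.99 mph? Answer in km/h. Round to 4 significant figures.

343.7 km/h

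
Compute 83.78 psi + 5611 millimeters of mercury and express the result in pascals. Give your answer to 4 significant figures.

83.78 psi = 577643 Pa and 5611 mmHg = 748072 Pa.
577643 + 748072 ≈ 1.326e+6 Pa.

1.326e+6 pascals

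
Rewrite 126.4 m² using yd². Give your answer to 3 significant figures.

151 square yards

1 m² = 1.19599 square yards.
So 126.4 × 1.19599 ≈ 151 yd².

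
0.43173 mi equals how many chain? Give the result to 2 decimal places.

1 mile = 80.0000 chain.
0.43173 × 80.0000 ≈ 34.54 chain.

34.54 chain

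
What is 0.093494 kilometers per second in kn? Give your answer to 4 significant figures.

181.7 kn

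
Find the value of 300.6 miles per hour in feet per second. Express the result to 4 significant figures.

440.9 feet per second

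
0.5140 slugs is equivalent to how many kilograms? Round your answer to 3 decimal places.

1 slug = 14.5939 kg.
Thus 0.5140 × 14.5939 ≈ 7.501 kg.

7.501 kilograms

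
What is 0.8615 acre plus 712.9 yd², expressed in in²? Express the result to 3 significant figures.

6.33e+6 in²

0.8615 acre = 5.40388e+6 in² and 712.9 yd² = 923918 in².
5.40388e+6 + 923918 ≈ 6.33e+6 in².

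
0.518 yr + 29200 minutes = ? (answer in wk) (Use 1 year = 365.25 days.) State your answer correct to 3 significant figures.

29.9 weeks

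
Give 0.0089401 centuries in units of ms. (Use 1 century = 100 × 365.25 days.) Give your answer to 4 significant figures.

1 century = 3.15576e+12 milliseconds.
So 0.0089401 × 3.15576e+12 ≈ 2.821e+10 ms.

2.821e+10 milliseconds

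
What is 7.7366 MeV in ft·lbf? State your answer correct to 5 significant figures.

1 MeV = 1.181705 × 10^-13 ft·lbf.
So 7.7366 × 1.181705 × 10^-13 ≈ 9.1424 × 10^-13 ft·lbf.

9.1424 × 10^-13 ft·lbf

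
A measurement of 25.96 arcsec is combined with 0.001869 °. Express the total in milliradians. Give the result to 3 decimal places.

25.96 arcsec = 0.125858 mrad and 0.001869 ° = 0.0326202 mrad.
0.125858 + 0.0326202 ≈ 0.158 mrad.

0.158 mrad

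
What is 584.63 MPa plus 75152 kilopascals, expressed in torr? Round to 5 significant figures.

4.9488e+6 torr

584.63 MPa = 4.38509e+6 torr and 75152 kPa = 563686 torr.
4.38509e+6 + 563686 ≈ 4.9488e+6 torr.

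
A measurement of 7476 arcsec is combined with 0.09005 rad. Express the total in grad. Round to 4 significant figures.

7476 arcsec = 2.30741 grad and 0.09005 rad = 5.73276 grad.
2.30741 + 5.73276 ≈ 8.040 grad.

8.040 grad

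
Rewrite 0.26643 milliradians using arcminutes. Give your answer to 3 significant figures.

1 milliradian = 3.43775 arcminutes.
Thus 0.26643 × 3.43775 ≈ 0.916 arcmin.

0.916 arcminutes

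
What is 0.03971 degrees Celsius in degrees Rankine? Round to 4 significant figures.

°R = (°C + 273.15) × 9/5.
Applying the formula gives 491.7 °R.

491.7 degrees Rankine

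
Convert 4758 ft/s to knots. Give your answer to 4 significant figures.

2819 kn

1 ft/s = 0.592484 knots.
4758 × 0.592484 ≈ 2819 kn.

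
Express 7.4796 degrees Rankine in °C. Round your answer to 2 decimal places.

-268.99 °C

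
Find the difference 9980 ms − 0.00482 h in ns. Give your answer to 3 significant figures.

-7.37e+9 ns

9980 ms = 9.98000e+9 ns and 0.00482 h = 1.73520e+10 ns.
9.98000e+9 − 1.73520e+10 ≈ -7.37e+9 ns.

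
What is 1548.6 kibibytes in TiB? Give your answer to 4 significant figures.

1 KiB = 9.31323 × 10^-10 TiB.
So 1548.6 × 9.31323 × 10^-10 ≈ 1.442 × 10^-6 TiB.

1.442 × 10^-6 TiB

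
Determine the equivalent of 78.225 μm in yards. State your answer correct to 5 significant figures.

8.5548 × 10^-5 yd

1 micrometer = 1.09361 × 10^-6 yd.
Thus 78.225 × 1.09361 × 10^-6 ≈ 8.5548 × 10^-5 yd.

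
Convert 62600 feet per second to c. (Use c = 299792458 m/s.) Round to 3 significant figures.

1 ft/s = 1.01670 × 10^-9 times the speed of light.
Thus 62600 × 1.01670 × 10^-9 ≈ 6.36 × 10^-5 c.

6.36 × 10^-5 c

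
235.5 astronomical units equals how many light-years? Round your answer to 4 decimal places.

0.0037 light-years

1 au = 1.58125e-5 ly.
So 235.5 × 1.58125e-5 ≈ 0.0037 ly.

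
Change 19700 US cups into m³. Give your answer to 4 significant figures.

1 US cup = 0.000236588 cubic meters.
19700 × 0.000236588 ≈ 4.661 m³.

4.661 m³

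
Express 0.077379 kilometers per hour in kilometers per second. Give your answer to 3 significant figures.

1 km/h = 0.000277778 km/s.
Thus 0.077379 × 0.000277778 ≈ 2.15e-5 km/s.

2.15e-5 kilometers per second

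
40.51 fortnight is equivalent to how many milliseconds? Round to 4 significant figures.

4.900 × 10^10 ms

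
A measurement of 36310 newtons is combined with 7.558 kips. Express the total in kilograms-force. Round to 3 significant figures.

36310 N = 3702.59 kgf and 7.558 kip = 3428.25 kgf.
3702.59 + 3428.25 ≈ 7130 kgf.

7130 kgf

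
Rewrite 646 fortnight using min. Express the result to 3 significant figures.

1 fortnight = 20160.0 min.
Thus 646 × 20160.0 ≈ 1.30 × 10^7 min.

1.30 × 10^7 min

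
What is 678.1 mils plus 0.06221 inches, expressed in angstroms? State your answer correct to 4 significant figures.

1.880 × 10^8 Å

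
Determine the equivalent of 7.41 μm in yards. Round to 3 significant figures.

8.10 × 10^-6 yards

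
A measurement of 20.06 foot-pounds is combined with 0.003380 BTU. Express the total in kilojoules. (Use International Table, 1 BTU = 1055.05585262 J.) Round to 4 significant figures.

20.06 ft·lbf = 0.0271977 kJ and 0.003380 BTU = 0.00356609 kJ.
0.0271977 + 0.00356609 ≈ 0.03076 kJ.

0.03076 kJ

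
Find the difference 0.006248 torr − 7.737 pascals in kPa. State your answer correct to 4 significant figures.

0.006248 torr = 0.000832998 kPa and 7.737 Pa = 0.00773700 kPa.
0.000832998 − 0.00773700 ≈ -0.006904 kPa.

-0.006904 kPa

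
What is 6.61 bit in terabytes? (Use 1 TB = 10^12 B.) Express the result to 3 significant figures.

8.26 × 10^-13 TB

1 bit = 1.25000 × 10^-13 TB.
Then 6.61 × 1.25000 × 10^-13 ≈ 8.26 × 10^-13 TB.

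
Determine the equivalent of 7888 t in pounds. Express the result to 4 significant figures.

1.739 × 10^7 lb

1 t = 2204.62 lb.
Thus 7888 × 2204.62 ≈ 1.739 × 10^7 lb.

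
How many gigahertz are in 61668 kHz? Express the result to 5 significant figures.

1 kHz = 1.00000 × 10^-6 gigahertz.
Then 61668 × 1.00000 × 10^-6 ≈ 0.061668 GHz.

0.061668 gigahertz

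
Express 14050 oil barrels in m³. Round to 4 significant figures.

1 bbl = 0.158987 m³.
14050 × 0.158987 ≈ 2234 m³.

2234 cubic meters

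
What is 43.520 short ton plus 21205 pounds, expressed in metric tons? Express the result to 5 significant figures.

49.099 metric tons

43.520 short ton = 39.4807 t and 21205 lb = 9.61843 t.
39.4807 + 9.61843 ≈ 49.099 t.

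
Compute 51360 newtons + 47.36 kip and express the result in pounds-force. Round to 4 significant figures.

51360 N = 11546.2 lbf and 47.36 kip = 47360.0 lbf.
11546.2 + 47360.0 ≈ 58910 lbf.

58910 lbf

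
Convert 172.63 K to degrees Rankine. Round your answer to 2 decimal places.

310.73 °R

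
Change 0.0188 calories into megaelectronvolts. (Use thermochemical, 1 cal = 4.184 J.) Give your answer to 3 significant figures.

4.91e+11 MeV

1 cal = 2.61145e+13 MeV.
Thus 0.0188 × 2.61145e+13 ≈ 4.91e+11 MeV.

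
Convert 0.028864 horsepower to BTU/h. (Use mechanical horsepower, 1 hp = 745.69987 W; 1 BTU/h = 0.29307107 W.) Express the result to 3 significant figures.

73.4 BTU/h

1 horsepower = 2544.43 BTU/h.
Then 0.028864 × 2544.43 ≈ 73.4 BTU/h.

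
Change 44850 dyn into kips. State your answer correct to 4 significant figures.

1 dyne = 2.24809e-9 kip.
Then 44850 × 2.24809e-9 ≈ 0.0001008 kip.

0.0001008 kip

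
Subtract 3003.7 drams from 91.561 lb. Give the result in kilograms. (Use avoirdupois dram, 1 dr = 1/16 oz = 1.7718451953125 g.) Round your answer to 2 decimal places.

36.21 kilograms

91.561 lb = 41.5314 kg and 3003.7 dr = 5.32209 kg.
41.5314 − 5.32209 ≈ 36.21 kg.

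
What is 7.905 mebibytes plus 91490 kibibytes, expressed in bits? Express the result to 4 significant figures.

7.905 MiB = 6.63119e+7 bit and 91490 KiB = 7.49486e+8 bit.
6.63119e+7 + 7.49486e+8 ≈ 8.158e+8 bit.

8.158e+8 bit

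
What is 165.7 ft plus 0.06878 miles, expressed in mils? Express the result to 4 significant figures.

165.7 ft = 1.98840 × 10^6 mil and 0.06878 mi = 4.35790 × 10^6 mil.
1.98840 × 10^6 + 4.35790 × 10^6 ≈ 6.346 × 10^6 mil.

6.346 × 10^6 mil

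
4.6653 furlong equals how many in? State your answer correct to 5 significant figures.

1 furlong = 7920.00 in.
4.6653 × 7920.00 ≈ 36949 in.

36949 in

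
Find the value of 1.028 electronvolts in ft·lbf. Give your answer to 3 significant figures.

1.21e-19 foot-pounds

1 eV = 1.18170e-19 foot-pounds.
1.028 × 1.18170e-19 ≈ 1.21e-19 ft·lbf.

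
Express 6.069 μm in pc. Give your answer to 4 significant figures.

1 μm = 3.24078e-23 pc.
Then 6.069 × 3.24078e-23 ≈ 1.967e-22 pc.

1.967e-22 parsecs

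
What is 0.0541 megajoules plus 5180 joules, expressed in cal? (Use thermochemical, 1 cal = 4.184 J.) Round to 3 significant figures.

14200 calories

0.0541 MJ = 12930.2 cal and 5180 J = 1238.05 cal.
12930.2 + 1238.05 ≈ 14200 cal.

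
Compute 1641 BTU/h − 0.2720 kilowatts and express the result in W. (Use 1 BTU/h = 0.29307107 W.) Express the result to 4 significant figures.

1641 BTU/h = 480.930 W and 0.2720 kW = 272.000 W.
480.930 − 272.000 ≈ 208.9 W.

208.9 watts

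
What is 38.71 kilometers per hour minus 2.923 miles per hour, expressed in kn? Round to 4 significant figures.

18.36 kn

38.71 km/h = 20.9017 kn and 2.923 mph = 2.54002 kn.
20.9017 − 2.54002 ≈ 18.36 kn.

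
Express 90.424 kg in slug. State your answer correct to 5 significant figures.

6.1960 slugs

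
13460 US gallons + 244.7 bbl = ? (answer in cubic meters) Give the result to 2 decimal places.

13460 US gal = 50.9516 m³ and 244.7 bbl = 38.9042 m³.
50.9516 + 38.9042 ≈ 89.86 m³.

89.86 cubic meters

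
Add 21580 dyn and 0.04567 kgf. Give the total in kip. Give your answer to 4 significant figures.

21580 dyn = 4.85138 × 10^-5 kip and 0.04567 kgf = 0.000100685 kip.
4.85138 × 10^-5 + 0.000100685 ≈ 0.0001492 kip.

0.0001492 kips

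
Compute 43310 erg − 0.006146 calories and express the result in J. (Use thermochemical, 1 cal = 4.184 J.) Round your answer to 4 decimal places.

43310 erg = 0.00433100 J and 0.006146 cal = 0.0257149 J.
0.00433100 − 0.0257149 ≈ -0.0214 J.

-0.0214 J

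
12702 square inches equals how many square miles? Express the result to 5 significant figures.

3.1640e-6 mi²

1 square inch = 2.49098e-10 square miles.
So 12702 × 2.49098e-10 ≈ 3.1640e-6 mi².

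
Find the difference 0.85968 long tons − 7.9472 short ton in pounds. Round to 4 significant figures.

-13970 lb

0.85968 long ton = 1925.68 lb and 7.9472 short ton = 15894.4 lb.
1925.68 − 15894.4 ≈ -13970 lb.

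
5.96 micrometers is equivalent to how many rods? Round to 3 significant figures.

1 μm = 1.98839 × 10^-7 rods.
Then 5.96 × 1.98839 × 10^-7 ≈ 1.19 × 10^-6 rod.

1.19 × 10^-6 rod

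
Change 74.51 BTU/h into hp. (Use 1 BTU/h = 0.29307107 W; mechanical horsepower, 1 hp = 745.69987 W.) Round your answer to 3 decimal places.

1 BTU/h = 0.000393015 hp.
Thus 74.51 × 0.000393015 ≈ 0.029 hp.

0.029 hp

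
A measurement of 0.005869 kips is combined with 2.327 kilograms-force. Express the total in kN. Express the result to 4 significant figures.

0.04893 kN

0.005869 kip = 0.0261066 kN and 2.327 kgf = 0.0228201 kN.
0.0261066 + 0.0228201 ≈ 0.04893 kN.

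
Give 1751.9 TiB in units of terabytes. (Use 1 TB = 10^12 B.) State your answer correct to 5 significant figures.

1926.2 TB

1 TiB = 1.09951 terabytes.
Then 1751.9 × 1.09951 ≈ 1926.2 TB.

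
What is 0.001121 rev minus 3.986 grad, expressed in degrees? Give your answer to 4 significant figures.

-3.184 °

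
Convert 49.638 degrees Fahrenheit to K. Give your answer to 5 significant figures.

282.95 K

K = (°F + 459.67) × 5/9.
Applying the formula gives 282.95 K.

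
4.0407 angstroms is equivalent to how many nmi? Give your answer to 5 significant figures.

1 Å = 5.39957e-14 nmi.
Then 4.0407 × 5.39957e-14 ≈ 2.1818e-13 nmi.

2.1818e-13 nautical miles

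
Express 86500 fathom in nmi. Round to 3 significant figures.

85.4 nautical miles

1 fathom = 0.000987473 nautical miles.
So 86500 × 0.000987473 ≈ 85.4 nmi.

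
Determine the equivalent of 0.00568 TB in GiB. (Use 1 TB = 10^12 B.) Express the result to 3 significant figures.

1 TB = 931.323 gibibytes.
So 0.00568 × 931.323 ≈ 5.29 GiB.

5.29 gibibytes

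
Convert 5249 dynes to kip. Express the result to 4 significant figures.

1.180e-5 kip

1 dyn = 2.24809e-9 kip.
So 5249 × 2.24809e-9 ≈ 1.180e-5 kip.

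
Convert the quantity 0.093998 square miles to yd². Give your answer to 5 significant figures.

1 square mile = 3.09760e+6 square yards.
Thus 0.093998 × 3.09760e+6 ≈ 291170 yd².

291170 yd²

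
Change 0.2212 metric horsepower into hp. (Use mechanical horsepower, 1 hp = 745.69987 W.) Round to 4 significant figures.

1 PS = 0.986320 hp.
Then 0.2212 × 0.986320 ≈ 0.2182 hp.

0.2182 hp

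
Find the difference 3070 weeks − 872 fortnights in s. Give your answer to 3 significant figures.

3070 wk = 1.85674 × 10^9 s and 872 fortnight = 1.05477 × 10^9 s.
1.85674 × 10^9 − 1.05477 × 10^9 ≈ 8.02 × 10^8 s.

8.02 × 10^8 s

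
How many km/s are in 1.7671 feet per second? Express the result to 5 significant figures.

0.00053861 km/s

1 foot per second = 0.000304800 km/s.
Then 1.7671 × 0.000304800 ≈ 0.00053861 km/s.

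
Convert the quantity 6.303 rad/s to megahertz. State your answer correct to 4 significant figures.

1 rad/s = 1.59155e-7 megahertz.
So 6.303 × 1.59155e-7 ≈ 1.003e-6 MHz.

1.003e-6 megahertz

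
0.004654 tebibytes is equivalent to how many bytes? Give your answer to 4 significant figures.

5.117 × 10^9 B

1 TiB = 1.09951 × 10^12 bytes.
Then 0.004654 × 1.09951 × 10^12 ≈ 5.117 × 10^9 B.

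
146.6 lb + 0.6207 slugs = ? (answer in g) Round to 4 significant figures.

146.6 lb = 66496.6 g and 0.6207 slug = 9058.44 g.
66496.6 + 9058.44 ≈ 75560 g.

75560 g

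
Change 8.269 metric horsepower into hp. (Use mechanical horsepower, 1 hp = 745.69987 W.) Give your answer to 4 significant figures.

8.156 horsepower

1 metric horsepower = 0.986320 hp.
Thus 8.269 × 0.986320 ≈ 8.156 hp.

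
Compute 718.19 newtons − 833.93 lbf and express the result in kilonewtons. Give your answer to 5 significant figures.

718.19 N = 0.718190 kN and 833.93 lbf = 3.70951 kN.
0.718190 − 3.70951 ≈ -2.9913 kN.

-2.9913 kN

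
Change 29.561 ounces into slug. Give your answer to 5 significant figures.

0.057424 slugs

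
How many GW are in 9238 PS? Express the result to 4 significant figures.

0.006795 gigawatts

1 metric horsepower = 7.35499e-7 GW.
9238 × 7.35499e-7 ≈ 0.006795 GW.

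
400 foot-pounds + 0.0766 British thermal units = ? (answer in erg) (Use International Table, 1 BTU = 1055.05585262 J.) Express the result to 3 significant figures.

400 ft·lbf = 5.42327e+9 erg and 0.0766 BTU = 8.08173e+8 erg.
5.42327e+9 + 8.08173e+8 ≈ 6.23e+9 erg.

6.23e+9 ergs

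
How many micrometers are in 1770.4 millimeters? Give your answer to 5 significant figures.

1 millimeter = 1000.00 micrometers.
Then 1770.4 × 1000.00 ≈ 1.7704e+6 μm.

1.7704e+6 μm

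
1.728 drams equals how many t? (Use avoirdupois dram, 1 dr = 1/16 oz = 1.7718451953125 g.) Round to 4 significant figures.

3.062e-6 t

1 dr = 1.77185e-6 t.
Then 1.728 × 1.77185e-6 ≈ 3.062e-6 t.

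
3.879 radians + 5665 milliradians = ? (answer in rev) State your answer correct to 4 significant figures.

3.879 rad = 0.617362 rev and 5665 mrad = 0.901613 rev.
0.617362 + 0.901613 ≈ 1.519 rev.

1.519 revolutions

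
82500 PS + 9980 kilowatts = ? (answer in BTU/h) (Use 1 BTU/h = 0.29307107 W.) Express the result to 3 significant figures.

2.41e+8 BTU per hour

82500 PS = 2.07044e+8 BTU/h and 9980 kW = 3.40532e+7 BTU/h.
2.07044e+8 + 3.40532e+7 ≈ 2.41e+8 BTU/h.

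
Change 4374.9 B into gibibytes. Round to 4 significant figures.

4.074e-6 gibibytes

1 B = 9.31323e-10 GiB.
Then 4374.9 × 9.31323e-10 ≈ 4.074e-6 GiB.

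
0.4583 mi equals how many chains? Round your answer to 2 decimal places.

1 mile = 80.0000 chains.
So 0.4583 × 80.0000 ≈ 36.66 chain.

36.66 chain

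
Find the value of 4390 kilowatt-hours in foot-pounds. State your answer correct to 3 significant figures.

1 kilowatt-hour = 2.65522e+6 ft·lbf.
Then 4390 × 2.65522e+6 ≈ 1.17e+10 ft·lbf.

1.17e+10 ft·lbf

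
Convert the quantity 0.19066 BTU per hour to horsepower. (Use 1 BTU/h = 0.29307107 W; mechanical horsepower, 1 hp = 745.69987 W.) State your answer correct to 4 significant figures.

7.493e-5 horsepower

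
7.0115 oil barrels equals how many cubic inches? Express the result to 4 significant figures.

68030 in³

1 oil barrel = 9702.00 cubic inches.
Thus 7.0115 × 9702.00 ≈ 68030 in³.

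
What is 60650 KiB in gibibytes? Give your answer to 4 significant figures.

1 KiB = 9.53674e-7 gibibytes.
Then 60650 × 9.53674e-7 ≈ 0.05784 GiB.

0.05784 gibibytes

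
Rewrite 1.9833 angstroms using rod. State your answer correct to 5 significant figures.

1 angstrom = 1.98839 × 10^-11 rod.
1.9833 × 1.98839 × 10^-11 ≈ 3.9436 × 10^-11 rod.

3.9436 × 10^-11 rod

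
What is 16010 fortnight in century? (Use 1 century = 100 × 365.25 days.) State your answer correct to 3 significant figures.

1 fortnight = 0.000383299 century.
So 16010 × 0.000383299 ≈ 6.14 century.

6.14 centuries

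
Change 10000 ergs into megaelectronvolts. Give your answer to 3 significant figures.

1 erg = 624151 megaelectronvolts.
Then 10000 × 624151 ≈ 6.24e+9 MeV.

6.24e+9 megaelectronvolts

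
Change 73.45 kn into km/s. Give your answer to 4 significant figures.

1 kn = 0.000514444 kilometers per second.
Thus 73.45 × 0.000514444 ≈ 0.03779 km/s.

0.03779 kilometers per second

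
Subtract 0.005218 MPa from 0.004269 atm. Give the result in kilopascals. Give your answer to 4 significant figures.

-4.785 kilopascals

0.004269 atm = 0.432556 kPa and 0.005218 MPa = 5.21800 kPa.
0.432556 − 5.21800 ≈ -4.785 kPa.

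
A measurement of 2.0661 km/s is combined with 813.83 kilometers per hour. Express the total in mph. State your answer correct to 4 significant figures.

2.0661 km/s = 4621.73 mph and 813.83 km/h = 505.691 mph.
4621.73 + 505.691 ≈ 5127 mph.

5127 miles per hour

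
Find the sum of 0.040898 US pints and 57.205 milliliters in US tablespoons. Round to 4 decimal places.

5.1774 US tbsp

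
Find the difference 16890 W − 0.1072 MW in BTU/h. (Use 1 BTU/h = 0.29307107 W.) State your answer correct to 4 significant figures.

16890 W = 57631.1 BTU/h and 0.1072 MW = 365782 BTU/h.
57631.1 − 365782 ≈ -308200 BTU/h.

-308200 BTU per hour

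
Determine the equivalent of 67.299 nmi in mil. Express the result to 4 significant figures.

1 nautical mile = 7.29134 × 10^7 mil.
Then 67.299 × 7.29134 × 10^7 ≈ 4.907 × 10^9 mil.

4.907 × 10^9 mil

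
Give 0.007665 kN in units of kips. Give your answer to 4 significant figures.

0.001723 kip

1 kN = 0.224809 kips.
0.007665 × 0.224809 ≈ 0.001723 kip.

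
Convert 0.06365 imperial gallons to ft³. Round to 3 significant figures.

0.0102 ft³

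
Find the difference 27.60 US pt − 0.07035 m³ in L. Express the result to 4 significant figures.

27.60 US pt = 13.0597 L and 0.07035 m³ = 70.3500 L.
13.0597 − 70.3500 ≈ -57.29 L.

-57.29 L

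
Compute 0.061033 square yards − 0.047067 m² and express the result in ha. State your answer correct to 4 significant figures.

3.964 × 10^-7 ha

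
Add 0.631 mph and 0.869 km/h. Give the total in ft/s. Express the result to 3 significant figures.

1.72 ft/s

0.631 mph = 0.925467 ft/s and 0.869 km/h = 0.791958 ft/s.
0.925467 + 0.791958 ≈ 1.72 ft/s.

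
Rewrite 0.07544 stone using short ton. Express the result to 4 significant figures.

0.0005281 short ton

1 stone = 0.00700000 short ton.
Then 0.07544 × 0.00700000 ≈ 0.0005281 short ton.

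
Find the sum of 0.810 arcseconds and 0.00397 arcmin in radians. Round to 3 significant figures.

5.08e-6 rad

0.810 arcsec = 3.92699e-6 rad and 0.00397 arcmin = 1.15483e-6 rad.
3.92699e-6 + 1.15483e-6 ≈ 5.08e-6 rad.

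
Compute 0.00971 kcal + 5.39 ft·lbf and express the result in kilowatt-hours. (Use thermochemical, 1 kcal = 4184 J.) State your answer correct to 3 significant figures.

1.33e-5 kWh

0.00971 kcal = 1.12852e-5 kWh and 5.39 ft·lbf = 2.02996e-6 kWh.
1.12852e-5 + 2.02996e-6 ≈ 1.33e-5 kWh.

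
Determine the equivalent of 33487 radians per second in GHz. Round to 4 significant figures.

5.330 × 10^-6 GHz

1 rad/s = 1.59155 × 10^-10 GHz.
Thus 33487 × 1.59155 × 10^-10 ≈ 5.330 × 10^-6 GHz.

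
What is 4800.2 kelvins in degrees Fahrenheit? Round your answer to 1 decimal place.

K = (°F + 459.67) × 5/9.
Applying the formula gives 8180.7 °F.

8180.7 °F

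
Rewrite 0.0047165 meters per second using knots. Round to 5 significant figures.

0.0091681 kn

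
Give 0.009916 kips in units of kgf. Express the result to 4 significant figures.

4.498 kgf

1 kip = 453.592 kgf.
Thus 0.009916 × 453.592 ≈ 4.498 kgf.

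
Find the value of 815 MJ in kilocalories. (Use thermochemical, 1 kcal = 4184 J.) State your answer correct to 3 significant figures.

1 MJ = 239.006 kilocalories.
815 × 239.006 ≈ 195000 kcal.

195000 kilocalories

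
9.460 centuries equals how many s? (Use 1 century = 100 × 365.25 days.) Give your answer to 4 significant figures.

2.985 × 10^10 s

1 century = 3.15576 × 10^9 seconds.
Then 9.460 × 3.15576 × 10^9 ≈ 2.985 × 10^10 s.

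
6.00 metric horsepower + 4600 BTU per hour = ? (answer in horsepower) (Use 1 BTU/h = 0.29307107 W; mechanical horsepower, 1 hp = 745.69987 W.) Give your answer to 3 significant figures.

6.00 PS = 5.91792 hp and 4600 BTU/h = 1.80787 hp.
5.91792 + 1.80787 ≈ 7.73 hp.

7.73 horsepower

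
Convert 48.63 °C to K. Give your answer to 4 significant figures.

321.8 K

K = °C + 273.15.
Applying the formula gives 321.8 K.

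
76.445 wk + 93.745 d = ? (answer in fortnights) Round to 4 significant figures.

76.445 wk = 38.2225 fortnight and 93.745 d = 6.69607 fortnight.
38.2225 + 6.69607 ≈ 44.92 fortnight.

44.92 fortnight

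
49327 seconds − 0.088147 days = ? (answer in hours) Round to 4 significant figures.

49327 s = 13.7019 h and 0.088147 d = 2.11553 h.
13.7019 − 2.11553 ≈ 11.59 h.

11.59 hours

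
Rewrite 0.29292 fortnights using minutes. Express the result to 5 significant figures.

1 fortnight = 20160.0 minutes.
Thus 0.29292 × 20160.0 ≈ 5905.3 min.

5905.3 minutes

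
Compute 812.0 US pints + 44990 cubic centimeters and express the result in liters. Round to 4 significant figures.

812.0 US pt = 384.219 L and 44990 cm³ = 44.9900 L.
384.219 + 44.9900 ≈ 429.2 L.

429.2 L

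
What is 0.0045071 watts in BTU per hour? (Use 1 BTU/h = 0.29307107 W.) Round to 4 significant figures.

1 W = 3.41214 BTU per hour.
Thus 0.0045071 × 3.41214 ≈ 0.01538 BTU/h.

0.01538 BTU/h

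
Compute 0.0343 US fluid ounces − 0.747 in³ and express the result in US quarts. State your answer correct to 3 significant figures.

0.0343 US fl oz = 0.001071875 US qt and 0.747 in³ = 0.01293506 US qt.
0.001071875 − 0.01293506 ≈ -0.0119 US qt.

-0.0119 US qt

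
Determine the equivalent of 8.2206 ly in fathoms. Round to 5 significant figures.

1 light-year = 5.17319 × 10^15 fathoms.
8.2206 × 5.17319 × 10^15 ≈ 4.2527 × 10^16 fathom.

4.2527 × 10^16 fathom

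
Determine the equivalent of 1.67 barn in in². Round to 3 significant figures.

1 barn = 1.55000 × 10^-25 in².
1.67 × 1.55000 × 10^-25 ≈ 2.59 × 10^-25 in².

2.59 × 10^-25 in²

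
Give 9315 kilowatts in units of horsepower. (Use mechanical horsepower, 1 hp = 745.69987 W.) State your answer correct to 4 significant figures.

1 kW = 1.34102 horsepower.
So 9315 × 1.34102 ≈ 12490 hp.

12490 hp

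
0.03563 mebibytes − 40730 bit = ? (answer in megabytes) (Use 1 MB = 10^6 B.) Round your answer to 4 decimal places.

0.0323 megabytes

0.03563 MiB = 0.0373608 MB and 40730 bit = 0.00509125 MB.
0.0373608 − 0.00509125 ≈ 0.0323 MB.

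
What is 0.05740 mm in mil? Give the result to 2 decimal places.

2.26 mil

1 millimeter = 39.3701 mil.
0.05740 × 39.3701 ≈ 2.26 mil.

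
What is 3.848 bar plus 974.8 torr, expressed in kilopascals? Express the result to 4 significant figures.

514.8 kPa

3.848 bar = 384.800 kPa and 974.8 torr = 129.963 kPa.
384.800 + 129.963 ≈ 514.8 kPa.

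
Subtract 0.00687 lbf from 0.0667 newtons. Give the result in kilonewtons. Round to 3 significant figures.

3.61e-5 kN

0.0667 N = 6.67000e-5 kN and 0.00687 lbf = 3.05593e-5 kN.
6.67000e-5 − 3.05593e-5 ≈ 3.61e-5 kN.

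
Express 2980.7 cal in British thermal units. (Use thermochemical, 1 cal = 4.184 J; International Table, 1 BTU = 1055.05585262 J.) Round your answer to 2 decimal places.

11.82 BTU

1 calorie = 0.00396567 BTU.
Thus 2980.7 × 0.00396567 ≈ 11.82 BTU.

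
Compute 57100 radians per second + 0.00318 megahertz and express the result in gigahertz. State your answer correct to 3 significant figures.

1.23 × 10^-5 GHz

57100 rad/s = 9.08775 × 10^-6 GHz and 0.00318 MHz = 3.18000 × 10^-6 GHz.
9.08775 × 10^-6 + 3.18000 × 10^-6 ≈ 1.23 × 10^-5 GHz.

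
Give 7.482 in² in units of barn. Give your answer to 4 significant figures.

1 in² = 6.45160 × 10^24 barn.
7.482 × 6.45160 × 10^24 ≈ 4.827 × 10^25 barn.

4.827 × 10^25 barn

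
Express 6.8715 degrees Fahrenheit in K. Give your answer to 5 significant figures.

K = (°F + 459.67) × 5/9.
Applying the formula gives 259.19 K.

259.19 K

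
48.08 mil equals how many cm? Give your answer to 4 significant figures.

1 mil = 0.00254000 cm.
Then 48.08 × 0.00254000 ≈ 0.1221 cm.

0.1221 cm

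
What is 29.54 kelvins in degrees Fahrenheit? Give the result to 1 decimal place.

-406.5 °F

K = (°F + 459.67) × 5/9.
Applying the formula gives -406.5 °F.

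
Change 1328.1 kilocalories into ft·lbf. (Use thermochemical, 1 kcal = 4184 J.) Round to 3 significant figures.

4.10 × 10^6 ft·lbf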